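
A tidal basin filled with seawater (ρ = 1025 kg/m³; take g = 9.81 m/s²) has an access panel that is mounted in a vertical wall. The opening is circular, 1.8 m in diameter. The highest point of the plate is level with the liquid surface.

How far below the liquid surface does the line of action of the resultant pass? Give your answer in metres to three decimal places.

h_p = 1.125 m

γ = ρg = 1025 × 9.81 / 1000 = 10.05525 kN/m³.
The centroid is at the centre, 0.9 m below the top of the plate, so the centroid depth is h_c = 0.9 m.
A = π(0.9)² = 2.54469 m².
Resultant F = γ·h_c·A = 10.05525 × 0.9 × 2.54469 = 23.0287 kN.
I_c = πr⁴/4 = π × 0.9⁴/4 = 0.5153 m⁴.
Centre of pressure: y_p = y_c + I_c/(y_c·A) = 0.9 + 0.5153/(0.9 × 2.54469) = 0.9 + 0.225 = 1.125 m along the plane.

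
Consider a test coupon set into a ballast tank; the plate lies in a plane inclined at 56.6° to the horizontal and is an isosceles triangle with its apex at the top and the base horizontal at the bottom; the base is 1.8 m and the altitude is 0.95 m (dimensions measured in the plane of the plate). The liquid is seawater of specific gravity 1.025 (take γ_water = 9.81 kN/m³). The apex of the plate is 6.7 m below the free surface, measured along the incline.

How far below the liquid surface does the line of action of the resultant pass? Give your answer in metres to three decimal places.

γ = 1.025 × 9.81 = 10.05525 kN/m³.
Let θ = 56.6° be the plate's angle to the horizontal; measure y along the incline from where the plane meets the free surface. Vertical depth h = y·sinθ with sinθ = 0.834848.
With the apex up, the centroid sits 2h/3 = 2 × 0.95/3 = 0.633333 m below the apex, so y_c = 6.7 + 0.633333 = 7.33333 m and h_c = 7.33333 × 0.834848 = 6.12222 m.
A = ½ × 1.8 × 0.95 = 0.855 m².
Resultant F = γ·h_c·A = 10.05525 × 6.12222 × 0.855 = 52.6342 kN.
I_c = b·h³/36 = 1.8 × 0.95³/36 = 0.0428687 m⁴.
Centre of pressure: y_p = y_c + I_c/(y_c·A) = 7.33333 + 0.0428687/(7.33333 × 0.855) = 7.33333 + 0.00683712 = 7.34017 m along the plane.
Vertically, h_p = y_p·sinθ = 7.34017 × 0.834848 = 6.12793 m.

h_p = 6.128 m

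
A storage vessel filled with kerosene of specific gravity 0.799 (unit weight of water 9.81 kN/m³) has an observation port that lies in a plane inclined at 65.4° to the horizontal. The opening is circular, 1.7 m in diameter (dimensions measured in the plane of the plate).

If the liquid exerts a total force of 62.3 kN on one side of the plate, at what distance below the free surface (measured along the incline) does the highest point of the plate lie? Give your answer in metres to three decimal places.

γ = 0.799 × 9.81 = 7.83819 kN/m³.
A = π(0.85)² = 2.2698 m².
From F = γ·h_c·A, the centroid depth is h_c = 62.3/(7.83819 × 2.2698) = 3.50175 m.
Let θ = 65.4° be the plate's angle to the horizontal; measure y along the incline from where the plane meets the free surface. Vertical depth h = y·sinθ with sinθ = 0.909236.
Along the incline, y_c = h_c/sinθ = 3.50175/0.909236 = 3.85131 m.
The centroid is at the centre, 0.85 m below the top of the plate, so the highest point sits at y_top = 3.85131 − 0.85 = 3.00131 m along the incline.

y_top ≈ 3.001 m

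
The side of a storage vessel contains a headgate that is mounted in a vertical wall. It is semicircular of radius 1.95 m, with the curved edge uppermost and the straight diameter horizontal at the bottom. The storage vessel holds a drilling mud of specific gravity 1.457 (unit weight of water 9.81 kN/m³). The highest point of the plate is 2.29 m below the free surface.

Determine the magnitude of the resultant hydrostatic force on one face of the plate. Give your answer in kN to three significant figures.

F ≈ 291 kN

γ = 1.457 × 9.81 = 14.29317 kN/m³.
The centroid lies 4r/(3π) = 0.827606 m above the diameter, so r − 4r/(3π) = 1.95 − 0.827606 = 1.12239 m below the topmost point, so the centroid depth is h_c = 2.29 + 1.12239 = 3.41239 m.
A = πr²/2 = π × 1.95²/2 = 5.97295 m².
Resultant F = γ·h_c·A = 14.29317 × 3.41239 × 5.97295 = 291.324 kN.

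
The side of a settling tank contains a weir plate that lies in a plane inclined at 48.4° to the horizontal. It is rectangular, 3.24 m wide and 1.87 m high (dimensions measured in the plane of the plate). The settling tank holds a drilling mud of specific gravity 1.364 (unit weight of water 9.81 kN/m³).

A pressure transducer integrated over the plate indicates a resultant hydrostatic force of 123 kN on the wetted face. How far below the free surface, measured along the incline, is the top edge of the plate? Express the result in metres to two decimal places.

y_top ≈ 1.09 m

γ = 1.364 × 9.81 = 13.38084 kN/m³.
A = 3.24 × 1.87 = 6.0588 m².
From F = γ·h_c·A, the centroid depth is h_c = 123/(13.38084 × 6.0588) = 1.51717 m.
Let θ = 48.4° be the plate's angle to the horizontal; measure y along the incline from where the plane meets the free surface. Vertical depth h = y·sinθ with sinθ = 0.747798.
Along the incline, y_c = h_c/sinθ = 1.51717/0.747798 = 2.02885 m.
The centroid lies 1.87/2 = 0.935 m below the top edge, so the top edge sits at y_top = 2.02885 − 0.935 = 1.09385 m along the incline.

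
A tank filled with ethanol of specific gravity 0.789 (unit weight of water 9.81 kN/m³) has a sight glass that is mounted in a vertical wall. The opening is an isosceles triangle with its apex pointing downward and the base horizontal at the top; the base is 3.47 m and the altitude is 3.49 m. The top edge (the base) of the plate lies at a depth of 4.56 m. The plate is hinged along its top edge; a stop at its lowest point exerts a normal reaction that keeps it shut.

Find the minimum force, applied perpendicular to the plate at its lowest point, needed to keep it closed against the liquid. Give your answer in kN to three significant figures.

γ = 0.789 × 9.81 = 7.74009 kN/m³.
With the apex down, the centroid sits h/3 = 3.49/3 = 1.16333 m below the base (the top edge), so the centroid depth is h_c = 4.56 + 1.16333 = 5.72333 m.
A = ½ × 3.47 × 3.49 = 6.05515 m².
Resultant F = γ·h_c·A = 7.74009 × 5.72333 × 6.05515 = 268.238 kN.
I_c = b·h³/36 = 3.47 × 3.49³/36 = 4.09735 m⁴.
Centre of pressure: y_p = y_c + I_c/(y_c·A) = 5.72333 + 4.09735/(5.72333 × 6.05515) = 5.72333 + 0.11823 = 5.84156 m along the plane.
The resultant acts 1.16333 + 0.11823 = 1.28156 m (along the plate) below the hinge at the top edge, so the moment about the hinge is M = F × 1.28156 = 268.238 × 1.28156 = 343.763 kN·m.
A normal force at the bottom, 3.49 m from the hinge, must supply this moment: P = 343.763/3.49 = 98.4994 kN.

P ≈ 98.5 kN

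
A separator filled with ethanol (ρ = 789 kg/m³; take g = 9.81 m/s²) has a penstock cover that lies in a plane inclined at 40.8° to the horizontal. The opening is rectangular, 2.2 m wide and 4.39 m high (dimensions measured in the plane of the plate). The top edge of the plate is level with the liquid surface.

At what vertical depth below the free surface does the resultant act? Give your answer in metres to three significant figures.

γ = ρg = 789 × 9.81 / 1000 = 7.74009 kN/m³.
Let θ = 40.8° be the plate's angle to the horizontal; measure y along the incline from where the plane meets the free surface. Vertical depth h = y·sinθ with sinθ = 0.653421.
The centroid lies 4.39/2 = 2.195 m below the top edge, so y_c = 2.195 m and h_c = 2.195 × 0.653421 = 1.43426 m.
A = 2.2 × 4.39 = 9.658 m².
Resultant F = γ·h_c·A = 7.74009 × 1.43426 × 9.658 = 107.216 kN.
I_c = b·h³/12 = 2.2 × 4.39³/12 = 15.5108 m⁴.
Centre of pressure: y_p = y_c + I_c/(y_c·A) = 2.195 + 15.5108/(2.195 × 9.658) = 2.195 + 0.731665 = 2.92666 m along the plane.
Vertically, h_p = y_p·sinθ = 2.92666 × 0.653421 = 1.91234 m.

h_p = 1.91 m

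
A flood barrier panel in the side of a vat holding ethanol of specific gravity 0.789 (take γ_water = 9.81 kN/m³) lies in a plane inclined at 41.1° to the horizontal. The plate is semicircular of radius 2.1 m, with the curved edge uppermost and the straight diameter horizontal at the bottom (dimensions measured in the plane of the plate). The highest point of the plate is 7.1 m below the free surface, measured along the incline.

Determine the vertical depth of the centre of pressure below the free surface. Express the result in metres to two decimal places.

γ = 0.789 × 9.81 = 7.74009 kN/m³.
Let θ = 41.1° be the plate's angle to the horizontal; measure y along the incline from where the plane meets the free surface. Vertical depth h = y·sinθ with sinθ = 0.657375.
The centroid lies 4r/(3π) = 0.891268 m above the diameter, so r − 4r/(3π) = 2.1 − 0.891268 = 1.20873 m below the topmost point, so y_c = 7.1 + 1.20873 = 8.30873 m and h_c = 8.30873 × 0.657375 = 5.46195 m.
A = πr²/2 = π × 2.1²/2 = 6.92721 m².
Resultant F = γ·h_c·A = 7.74009 × 5.46195 × 6.92721 = 292.855 kN.
I_c = (π/8 − 8/(9π))·r⁴ = 0.109757 × 2.1⁴ = 2.13457 m⁴.
Centre of pressure: y_p = y_c + I_c/(y_c·A) = 8.30873 + 2.13457/(8.30873 × 6.92721) = 8.30873 + 0.0370866 = 8.34582 m along the plane.
Vertically, h_p = y_p·sinθ = 8.34582 × 0.657375 = 5.48633 m.

h_p = 5.49 m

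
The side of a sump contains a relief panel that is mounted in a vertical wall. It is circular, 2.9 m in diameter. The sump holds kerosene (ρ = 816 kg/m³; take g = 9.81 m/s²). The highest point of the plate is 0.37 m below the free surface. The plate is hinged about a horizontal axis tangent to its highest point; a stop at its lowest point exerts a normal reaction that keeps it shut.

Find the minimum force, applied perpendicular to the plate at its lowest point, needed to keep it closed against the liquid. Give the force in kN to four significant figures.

γ = ρg = 816 × 9.81 / 1000 = 8.00496 kN/m³.
The centroid is at the centre, 1.45 m below the top of the plate, so the centroid depth is h_c = 0.37 + 1.45 = 1.82 m.
A = π(1.45)² = 6.6052 m².
Resultant F = γ·h_c·A = 8.00496 × 1.82 × 6.6052 = 96.2313 kN.
I_c = πr⁴/4 = π × 1.45⁴/4 = 3.47186 m⁴.
Centre of pressure: y_p = y_c + I_c/(y_c·A) = 1.82 + 3.47186/(1.82 × 6.6052) = 1.82 + 0.288805 = 2.10881 m along the plane.
The resultant acts 1.45 + 0.288805 = 1.7388 m (along the plate) below the hinge at the top edge, so the moment about the hinge is M = F × 1.7388 = 96.2313 × 1.7388 = 167.327 kN·m.
A normal force at the bottom, 2.9 m from the hinge, must supply this moment: P = 167.327/2.9 = 57.699 kN.

P ≈ 57.70 kN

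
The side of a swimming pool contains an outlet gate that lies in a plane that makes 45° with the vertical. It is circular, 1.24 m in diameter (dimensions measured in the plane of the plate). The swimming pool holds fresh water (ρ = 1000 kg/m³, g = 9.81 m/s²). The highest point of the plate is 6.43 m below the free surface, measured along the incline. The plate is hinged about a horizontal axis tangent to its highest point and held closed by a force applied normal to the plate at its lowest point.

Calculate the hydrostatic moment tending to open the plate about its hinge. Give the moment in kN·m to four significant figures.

M ≈ 37.42 kN·m

γ = ρg = 1000 × 9.81 = 9810 N/m³ = 9.81 kN/m³.
The plate makes 45° with the vertical, i.e. θ = 90° − 45° = 45° to the horizontal. Measuring y along the incline from the free-surface line, vertical depth h = y·sinθ with sinθ = 0.707107.
The centroid is at the centre, 0.62 m below the top of the plate, so y_c = 6.43 + 0.62 = 7.05 m and h_c = 7.05 × 0.707107 = 4.9851 m.
A = π(0.62)² = 1.20763 m².
Resultant F = γ·h_c·A = 9.81 × 4.9851 × 1.20763 = 59.0577 kN.
I_c = πr⁴/4 = π × 0.62⁴/4 = 0.116053 m⁴.
Centre of pressure: y_p = y_c + I_c/(y_c·A) = 7.05 + 0.116053/(7.05 × 1.20763) = 7.05 + 0.0136312 = 7.06363 m along the plane.
The resultant acts 0.62 + 0.0136312 = 0.633631 m (along the plate) below the hinge at the top edge, so the moment about the hinge is M = F × 0.633631 = 59.0577 × 0.633631 = 37.4208 kN·m.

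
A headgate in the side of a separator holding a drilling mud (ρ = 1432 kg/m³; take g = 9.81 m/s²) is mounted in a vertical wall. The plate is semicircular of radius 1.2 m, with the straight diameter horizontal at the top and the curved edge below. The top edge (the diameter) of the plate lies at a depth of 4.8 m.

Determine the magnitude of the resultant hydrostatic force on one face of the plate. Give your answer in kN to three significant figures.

F ≈ 169 kN

γ = ρg = 1432 × 9.81 / 1000 = 14.04792 kN/m³.
The centroid of a semicircle lies 4r/(3π) = 0.509296 m from the diameter, here below the top edge, so the centroid depth is h_c = 4.8 + 0.509296 = 5.3093 m.
A = πr²/2 = π × 1.2²/2 = 2.26195 m².
Resultant F = γ·h_c·A = 14.04792 × 5.3093 × 2.26195 = 168.707 kN.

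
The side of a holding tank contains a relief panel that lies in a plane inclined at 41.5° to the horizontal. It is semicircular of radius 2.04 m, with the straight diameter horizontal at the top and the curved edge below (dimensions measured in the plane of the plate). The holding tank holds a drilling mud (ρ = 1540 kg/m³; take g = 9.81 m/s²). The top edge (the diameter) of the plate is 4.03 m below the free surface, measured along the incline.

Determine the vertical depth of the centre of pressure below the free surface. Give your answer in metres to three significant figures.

h_p = 3.28 m

γ = ρg = 1540 × 9.81 / 1000 = 15.1074 kN/m³.
Let θ = 41.5° be the plate's angle to the horizontal; measure y along the incline from where the plane meets the free surface. Vertical depth h = y·sinθ with sinθ = 0.662620.
The centroid of a semicircle lies 4r/(3π) = 0.865803 m from the diameter, here below the top edge, so y_c = 4.03 + 0.865803 = 4.8958 m and h_c = 4.8958 × 0.662620 = 3.24405 m.
A = πr²/2 = π × 2.04²/2 = 6.53703 m².
Resultant F = γ·h_c·A = 15.1074 × 3.24405 × 6.53703 = 320.374 kN.
I_c = (π/8 − 8/(9π))·r⁴ = 0.109757 × 2.04⁴ = 1.90087 m⁴.
Centre of pressure: y_p = y_c + I_c/(y_c·A) = 4.8958 + 1.90087/(4.8958 × 6.53703) = 4.8958 + 0.0593948 = 4.95519 m along the plane.
Vertically, h_p = y_p·sinθ = 4.95519 × 0.662620 = 3.28341 m.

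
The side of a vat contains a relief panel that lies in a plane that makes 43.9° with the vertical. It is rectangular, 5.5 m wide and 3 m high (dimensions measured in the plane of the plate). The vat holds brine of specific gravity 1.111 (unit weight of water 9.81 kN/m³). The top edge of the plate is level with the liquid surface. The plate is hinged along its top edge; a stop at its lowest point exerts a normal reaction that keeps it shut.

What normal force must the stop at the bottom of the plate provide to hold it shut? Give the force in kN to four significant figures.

P ≈ 129.6 kN

γ = 1.111 × 9.81 = 10.89891 kN/m³.
The plate makes 43.9° with the vertical, i.e. θ = 90° − 43.9° = 46.1° to the horizontal. Measuring y along the incline from the free-surface line, vertical depth h = y·sinθ with sinθ = 0.720551.
The centroid lies 3/2 = 1.5 m below the top edge, so y_c = 1.5 m and h_c = 1.5 × 0.720551 = 1.08083 m.
A = 5.5 × 3 = 16.5 m².
Resultant F = γ·h_c·A = 10.89891 × 1.08083 × 16.5 = 194.368 kN.
I_c = b·h³/12 = 5.5 × 3³/12 = 12.375 m⁴.
Centre of pressure: y_p = y_c + I_c/(y_c·A) = 1.5 + 12.375/(1.5 × 16.5) = 1.5 + 0.5 = 2 m along the plane.
The resultant acts 1.5 + 0.5 = 2 m (along the plate) below the hinge at the top edge, so the moment about the hinge is M = F × 2 = 194.368 × 2 = 388.736 kN·m.
A normal force at the bottom, 3 m from the hinge, must supply this moment: P = 388.736/3 = 129.579 kN.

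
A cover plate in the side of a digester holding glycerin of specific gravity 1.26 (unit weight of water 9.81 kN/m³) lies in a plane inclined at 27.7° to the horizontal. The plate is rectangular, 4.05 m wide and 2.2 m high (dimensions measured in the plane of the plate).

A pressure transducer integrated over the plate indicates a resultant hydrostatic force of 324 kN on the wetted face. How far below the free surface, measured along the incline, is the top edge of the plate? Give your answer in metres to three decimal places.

γ = 1.26 × 9.81 = 12.3606 kN/m³.
A = 4.05 × 2.2 = 8.91 m².
From F = γ·h_c·A, the centroid depth is h_c = 324/(12.3606 × 8.91) = 2.9419 m.
Let θ = 27.7° be the plate's angle to the horizontal; measure y along the incline from where the plane meets the free surface. Vertical depth h = y·sinθ with sinθ = 0.464842.
Along the incline, y_c = h_c/sinθ = 2.9419/0.464842 = 6.32882 m.
The centroid lies 2.2/2 = 1.1 m below the top edge, so the top edge sits at y_top = 6.32882 − 1.1 = 5.22882 m along the incline.

y_top ≈ 5.229 m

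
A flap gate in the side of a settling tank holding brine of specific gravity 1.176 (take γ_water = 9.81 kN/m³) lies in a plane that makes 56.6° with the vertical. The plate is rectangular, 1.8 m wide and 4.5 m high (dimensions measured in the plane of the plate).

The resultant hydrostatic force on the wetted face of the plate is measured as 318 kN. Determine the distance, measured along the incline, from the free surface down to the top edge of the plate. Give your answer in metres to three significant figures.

γ = 1.176 × 9.81 = 11.53656 kN/m³.
A = 1.8 × 4.5 = 8.1 m².
From F = γ·h_c·A, the centroid depth is h_c = 318/(11.53656 × 8.1) = 3.40303 m.
The plate makes 56.6° with the vertical, i.e. θ = 90° − 56.6° = 33.4° to the horizontal. Measuring y along the incline from the free-surface line, vertical depth h = y·sinθ with sinθ = 0.550481.
Along the incline, y_c = h_c/sinθ = 3.40303/0.550481 = 6.18192 m.
The centroid lies 4.5/2 = 2.25 m below the top edge, so the top edge sits at y_top = 6.18192 − 2.25 = 3.93192 m along the incline.

y_top ≈ 3.93 m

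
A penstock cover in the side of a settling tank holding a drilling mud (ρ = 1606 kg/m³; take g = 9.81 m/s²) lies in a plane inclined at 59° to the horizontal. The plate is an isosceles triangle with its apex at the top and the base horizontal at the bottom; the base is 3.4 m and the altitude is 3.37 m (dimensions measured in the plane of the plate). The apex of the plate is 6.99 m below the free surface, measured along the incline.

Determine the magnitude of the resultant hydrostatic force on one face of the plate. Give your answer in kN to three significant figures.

γ = ρg = 1606 × 9.81 / 1000 = 15.75486 kN/m³.
Let θ = 59° be the plate's angle to the horizontal; measure y along the incline from where the plane meets the free surface. Vertical depth h = y·sinθ with sinθ = 0.857167.
With the apex up, the centroid sits 2h/3 = 2 × 3.37/3 = 2.24667 m below the apex, so y_c = 6.99 + 2.24667 = 9.23667 m and h_c = 9.23667 × 0.857167 = 7.91737 m.
A = ½ × 3.4 × 3.37 = 5.729 m².
Resultant F = γ·h_c·A = 15.75486 × 7.91737 × 5.729 = 714.619 kN.

F ≈ 715 kN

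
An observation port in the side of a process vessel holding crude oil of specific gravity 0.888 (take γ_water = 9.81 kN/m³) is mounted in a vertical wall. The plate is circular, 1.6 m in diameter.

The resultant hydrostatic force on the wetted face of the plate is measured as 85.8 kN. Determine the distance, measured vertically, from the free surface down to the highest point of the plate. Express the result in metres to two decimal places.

d_top ≈ 4.10 m

γ = 0.888 × 9.81 = 8.71128 kN/m³.
A = π(0.8)² = 2.01062 m².
From F = γ·h_c·A, the centroid depth is h_c = 85.8/(8.71128 × 2.01062) = 4.89864 m.
The centroid is at the centre, 0.8 m below the top of the plate, so the highest point sits at h_top = 4.89864 − 0.8 = 4.09864 m below the surface.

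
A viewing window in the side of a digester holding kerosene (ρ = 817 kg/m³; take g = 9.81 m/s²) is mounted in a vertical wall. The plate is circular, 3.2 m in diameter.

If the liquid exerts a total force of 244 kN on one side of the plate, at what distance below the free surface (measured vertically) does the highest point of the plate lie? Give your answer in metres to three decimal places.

d_top ≈ 2.185 m

γ = ρg = 817 × 9.81 / 1000 = 8.01477 kN/m³.
A = π(1.6)² = 8.04248 m².
From F = γ·h_c·A, the centroid depth is h_c = 244/(8.01477 × 8.04248) = 3.78537 m.
The centroid is at the centre, 1.6 m below the top of the plate, so the highest point sits at h_top = 3.78537 − 1.6 = 2.18537 m below the surface.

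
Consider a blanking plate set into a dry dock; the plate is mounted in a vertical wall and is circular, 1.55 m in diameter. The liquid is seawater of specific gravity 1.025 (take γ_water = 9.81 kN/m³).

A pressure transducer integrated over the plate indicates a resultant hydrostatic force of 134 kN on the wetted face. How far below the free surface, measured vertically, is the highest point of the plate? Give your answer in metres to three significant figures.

γ = 1.025 × 9.81 = 10.05525 kN/m³.
A = π(0.775)² = 1.88692 m².
From F = γ·h_c·A, the centroid depth is h_c = 134/(10.05525 × 1.88692) = 7.0625 m.
The centroid is at the centre, 0.775 m below the top of the plate, so the highest point sits at h_top = 7.0625 − 0.775 = 6.2875 m below the surface.

d_top ≈ 6.29 m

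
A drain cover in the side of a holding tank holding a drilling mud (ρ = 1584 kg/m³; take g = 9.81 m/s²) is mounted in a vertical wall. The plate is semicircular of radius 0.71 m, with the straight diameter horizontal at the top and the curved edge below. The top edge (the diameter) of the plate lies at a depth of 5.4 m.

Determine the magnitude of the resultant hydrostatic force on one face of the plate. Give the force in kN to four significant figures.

γ = ρg = 1584 × 9.81 / 1000 = 15.53904 kN/m³.
The centroid of a semicircle lies 4r/(3π) = 0.301333 m from the diameter, here below the top edge, so the centroid depth is h_c = 5.4 + 0.301333 = 5.70133 m.
A = πr²/2 = π × 0.71²/2 = 0.791838 m².
Resultant F = γ·h_c·A = 15.53904 × 5.70133 × 0.791838 = 70.1515 kN.

F ≈ 70.15 kN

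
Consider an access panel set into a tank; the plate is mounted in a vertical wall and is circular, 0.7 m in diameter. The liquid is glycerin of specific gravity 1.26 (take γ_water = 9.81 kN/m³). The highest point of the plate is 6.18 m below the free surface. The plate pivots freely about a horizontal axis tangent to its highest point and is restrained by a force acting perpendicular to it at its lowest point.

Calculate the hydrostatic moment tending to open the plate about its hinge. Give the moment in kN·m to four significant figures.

γ = 1.26 × 9.81 = 12.3606 kN/m³.
The centroid is at the centre, 0.35 m below the top of the plate, so the centroid depth is h_c = 6.18 + 0.35 = 6.53 m.
A = π(0.35)² = 0.384845 m².
Resultant F = γ·h_c·A = 12.3606 × 6.53 × 0.384845 = 31.0627 kN.
I_c = πr⁴/4 = π × 0.35⁴/4 = 0.0117859 m⁴.
Centre of pressure: y_p = y_c + I_c/(y_c·A) = 6.53 + 0.0117859/(6.53 × 0.384845) = 6.53 + 0.0046899 = 6.53469 m along the plane.
The resultant acts 0.35 + 0.0046899 = 0.35469 m (along the plate) below the hinge at the top edge, so the moment about the hinge is M = F × 0.35469 = 31.0627 × 0.35469 = 11.0176 kN·m.

M ≈ 11.02 kN·m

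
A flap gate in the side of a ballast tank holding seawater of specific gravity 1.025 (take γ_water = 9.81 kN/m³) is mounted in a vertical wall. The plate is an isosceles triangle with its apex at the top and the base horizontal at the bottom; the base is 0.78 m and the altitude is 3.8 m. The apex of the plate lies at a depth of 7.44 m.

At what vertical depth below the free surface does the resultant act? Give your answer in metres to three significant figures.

γ = 1.025 × 9.81 = 10.05525 kN/m³.
With the apex up, the centroid sits 2h/3 = 2 × 3.8/3 = 2.53333 m below the apex, so the centroid depth is h_c = 7.44 + 2.53333 = 9.97333 m.
A = ½ × 0.78 × 3.8 = 1.482 m².
Resultant F = γ·h_c·A = 10.05525 × 9.97333 × 1.482 = 148.621 kN.
I_c = b·h³/36 = 0.78 × 3.8³/36 = 1.18889 m⁴.
Centre of pressure: y_p = y_c + I_c/(y_c·A) = 9.97333 + 1.18889/(9.97333 × 1.482) = 9.97333 + 0.0804365 = 10.0538 m along the plane.

h_p = 10.1 m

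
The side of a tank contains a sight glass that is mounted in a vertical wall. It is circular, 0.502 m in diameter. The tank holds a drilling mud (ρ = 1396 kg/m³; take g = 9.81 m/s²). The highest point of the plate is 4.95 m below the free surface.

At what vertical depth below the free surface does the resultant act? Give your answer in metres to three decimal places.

h_p = 5.204 m

γ = ρg = 1396 × 9.81 / 1000 = 13.69476 kN/m³.
The centroid is at the centre, 0.251 m below the top of the plate, so the centroid depth is h_c = 4.95 + 0.251 = 5.201 m.
A = π(0.251)² = 0.197923 m².
Resultant F = γ·h_c·A = 13.69476 × 5.201 × 0.197923 = 14.0974 kN.
I_c = πr⁴/4 = π × 0.251⁴/4 = 0.00311734 m⁴.
Centre of pressure: y_p = y_c + I_c/(y_c·A) = 5.201 + 0.00311734/(5.201 × 0.197923) = 5.201 + 0.00302832 = 5.20403 m along the plane.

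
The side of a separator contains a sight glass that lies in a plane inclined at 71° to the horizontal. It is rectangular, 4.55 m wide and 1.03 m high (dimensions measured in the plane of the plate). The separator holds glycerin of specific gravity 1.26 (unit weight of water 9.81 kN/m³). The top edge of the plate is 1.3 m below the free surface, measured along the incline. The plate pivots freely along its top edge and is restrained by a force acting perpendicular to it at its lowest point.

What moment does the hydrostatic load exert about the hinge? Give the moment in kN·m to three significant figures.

M ≈ 56.0 kN·m

γ = 1.26 × 9.81 = 12.3606 kN/m³.
Let θ = 71° be the plate's angle to the horizontal; measure y along the incline from where the plane meets the free surface. Vertical depth h = y·sinθ with sinθ = 0.945519.
The centroid lies 1.03/2 = 0.515 m below the top edge, so y_c = 1.3 + 0.515 = 1.815 m and h_c = 1.815 × 0.945519 = 1.71612 m.
A = 4.55 × 1.03 = 4.6865 m².
Resultant F = γ·h_c·A = 12.3606 × 1.71612 × 4.6865 = 99.4113 kN.
I_c = b·h³/12 = 4.55 × 1.03³/12 = 0.414326 m⁴.
Centre of pressure: y_p = y_c + I_c/(y_c·A) = 1.815 + 0.414326/(1.815 × 4.6865) = 1.815 + 0.0487099 = 1.86371 m along the plane.
The resultant acts 0.515 + 0.0487099 = 0.56371 m (along the plate) below the hinge at the top edge, so the moment about the hinge is M = F × 0.56371 = 99.4113 × 0.56371 = 56.0391 kN·m.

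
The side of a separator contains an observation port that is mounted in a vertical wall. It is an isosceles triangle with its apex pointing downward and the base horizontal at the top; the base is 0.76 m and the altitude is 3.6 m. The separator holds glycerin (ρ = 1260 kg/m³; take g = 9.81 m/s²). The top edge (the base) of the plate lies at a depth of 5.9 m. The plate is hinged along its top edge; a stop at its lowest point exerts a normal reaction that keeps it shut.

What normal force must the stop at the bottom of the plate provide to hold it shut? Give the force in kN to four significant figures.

P ≈ 43.40 kN

γ = ρg = 1260 × 9.81 / 1000 = 12.3606 kN/m³.
With the apex down, the centroid sits h/3 = 3.6/3 = 1.2 m below the base (the top edge), so the centroid depth is h_c = 5.9 + 1.2 = 7.1 m.
A = ½ × 0.76 × 3.6 = 1.368 m².
Resultant F = γ·h_c·A = 12.3606 × 7.1 × 1.368 = 120.056 kN.
I_c = b·h³/36 = 0.76 × 3.6³/36 = 0.98496 m⁴.
Centre of pressure: y_p = y_c + I_c/(y_c·A) = 7.1 + 0.98496/(7.1 × 1.368) = 7.1 + 0.101408 = 7.20141 m along the plane.
The resultant acts 1.2 + 0.101408 = 1.30141 m (along the plate) below the hinge at the top edge, so the moment about the hinge is M = F × 1.30141 = 120.056 × 1.30141 = 156.242 kN·m.
A normal force at the bottom, 3.6 m from the hinge, must supply this moment: P = 156.242/3.6 = 43.4006 kN.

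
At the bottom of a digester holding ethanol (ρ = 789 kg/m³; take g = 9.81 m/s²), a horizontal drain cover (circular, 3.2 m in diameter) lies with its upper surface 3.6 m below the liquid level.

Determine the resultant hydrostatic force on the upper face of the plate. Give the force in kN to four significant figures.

F ≈ 224.1 kN

γ = ρg = 789 × 9.81 / 1000 = 7.74009 kN/m³.
The plate is horizontal, so pressure is uniform at p = γ·h = 7.74009 × 3.6 = 27.8643 kN/m².
A = π(1.6)² = 8.04248 m².
F = p·A = 27.8643 × 8.04248 = 224.098 kN.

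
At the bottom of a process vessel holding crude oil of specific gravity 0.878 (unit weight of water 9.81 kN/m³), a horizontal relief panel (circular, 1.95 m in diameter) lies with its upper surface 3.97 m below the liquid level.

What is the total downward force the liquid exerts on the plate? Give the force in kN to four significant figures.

γ = 0.878 × 9.81 = 8.61318 kN/m³.
The plate is horizontal, so pressure is uniform at p = γ·h = 8.61318 × 3.97 = 34.1943 kN/m².
A = π(0.975)² = 2.98648 m².
F = p·A = 34.1943 × 2.98648 = 102.121 kN.

F ≈ 102.1 kN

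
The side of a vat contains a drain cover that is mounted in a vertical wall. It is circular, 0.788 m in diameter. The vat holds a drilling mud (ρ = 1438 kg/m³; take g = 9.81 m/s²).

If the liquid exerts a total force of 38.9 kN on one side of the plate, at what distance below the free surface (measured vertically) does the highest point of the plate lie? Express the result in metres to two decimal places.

d_top ≈ 5.26 m

γ = ρg = 1438 × 9.81 / 1000 = 14.10678 kN/m³.
A = π(0.394)² = 0.487688 m².
From F = γ·h_c·A, the centroid depth is h_c = 38.9/(14.10678 × 0.487688) = 5.65431 m.
The centroid is at the centre, 0.394 m below the top of the plate, so the highest point sits at h_top = 5.65431 − 0.394 = 5.26031 m below the surface.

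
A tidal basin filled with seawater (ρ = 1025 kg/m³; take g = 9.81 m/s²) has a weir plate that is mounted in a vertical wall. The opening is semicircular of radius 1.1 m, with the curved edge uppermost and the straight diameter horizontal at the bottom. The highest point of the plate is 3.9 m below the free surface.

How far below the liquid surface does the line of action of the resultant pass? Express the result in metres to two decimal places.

h_p = 4.55 m

γ = ρg = 1025 × 9.81 / 1000 = 10.05525 kN/m³.
The centroid lies 4r/(3π) = 0.466854 m above the diameter, so r − 4r/(3π) = 1.1 − 0.466854 = 0.633146 m below the topmost point, so the centroid depth is h_c = 3.9 + 0.633146 = 4.53315 m.
A = πr²/2 = π × 1.1²/2 = 1.90066 m².
Resultant F = γ·h_c·A = 10.05525 × 4.53315 × 1.90066 = 86.6358 kN.
I_c = (π/8 − 8/(9π))·r⁴ = 0.109757 × 1.1⁴ = 0.160695 m⁴.
Centre of pressure: y_p = y_c + I_c/(y_c·A) = 4.53315 + 0.160695/(4.53315 × 1.90066) = 4.53315 + 0.0186508 = 4.5518 m along the plane.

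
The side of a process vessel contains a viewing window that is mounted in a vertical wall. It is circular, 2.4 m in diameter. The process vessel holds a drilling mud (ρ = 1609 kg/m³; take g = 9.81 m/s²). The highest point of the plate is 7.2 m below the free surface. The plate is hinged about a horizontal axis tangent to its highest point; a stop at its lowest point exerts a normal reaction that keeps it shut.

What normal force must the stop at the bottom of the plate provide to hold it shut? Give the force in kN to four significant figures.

P ≈ 310.6 kN

γ = ρg = 1609 × 9.81 / 1000 = 15.78429 kN/m³.
The centroid is at the centre, 1.2 m below the top of the plate, so the centroid depth is h_c = 7.2 + 1.2 = 8.4 m.
A = π(1.2)² = 4.52389 m².
Resultant F = γ·h_c·A = 15.78429 × 8.4 × 4.52389 = 599.814 kN.
I_c = πr⁴/4 = π × 1.2⁴/4 = 1.6286 m⁴.
Centre of pressure: y_p = y_c + I_c/(y_c·A) = 8.4 + 1.6286/(8.4 × 4.52389) = 8.4 + 0.0428571 = 8.44286 m along the plane.
The resultant acts 1.2 + 0.0428571 = 1.24286 m (along the plate) below the hinge at the top edge, so the moment about the hinge is M = F × 1.24286 = 599.814 × 1.24286 = 745.485 kN·m.
A normal force at the bottom, 2.4 m from the hinge, must supply this moment: P = 745.485/2.4 = 310.619 kN.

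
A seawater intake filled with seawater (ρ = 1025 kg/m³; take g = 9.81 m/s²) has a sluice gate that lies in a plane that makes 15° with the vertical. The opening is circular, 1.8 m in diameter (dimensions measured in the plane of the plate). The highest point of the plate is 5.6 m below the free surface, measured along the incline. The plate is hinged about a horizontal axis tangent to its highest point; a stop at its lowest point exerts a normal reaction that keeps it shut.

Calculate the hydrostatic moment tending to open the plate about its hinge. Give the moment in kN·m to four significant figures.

γ = ρg = 1025 × 9.81 / 1000 = 10.05525 kN/m³.
The plate makes 15° with the vertical, i.e. θ = 90° − 15° = 75° to the horizontal. Measuring y along the incline from the free-surface line, vertical depth h = y·sinθ with sinθ = 0.965926.
The centroid is at the centre, 0.9 m below the top of the plate, so y_c = 5.6 + 0.9 = 6.5 m and h_c = 6.5 × 0.965926 = 6.27852 m.
A = π(0.9)² = 2.54469 m².
Resultant F = γ·h_c·A = 10.05525 × 6.27852 × 2.54469 = 160.652 kN.
I_c = πr⁴/4 = π × 0.9⁴/4 = 0.5153 m⁴.
Centre of pressure: y_p = y_c + I_c/(y_c·A) = 6.5 + 0.5153/(6.5 × 2.54469) = 6.5 + 0.0311539 = 6.53115 m along the plane.
The resultant acts 0.9 + 0.0311539 = 0.931154 m (along the plate) below the hinge at the top edge, so the moment about the hinge is M = F × 0.931154 = 160.652 × 0.931154 = 149.592 kN·m.

M ≈ 149.6 kN·m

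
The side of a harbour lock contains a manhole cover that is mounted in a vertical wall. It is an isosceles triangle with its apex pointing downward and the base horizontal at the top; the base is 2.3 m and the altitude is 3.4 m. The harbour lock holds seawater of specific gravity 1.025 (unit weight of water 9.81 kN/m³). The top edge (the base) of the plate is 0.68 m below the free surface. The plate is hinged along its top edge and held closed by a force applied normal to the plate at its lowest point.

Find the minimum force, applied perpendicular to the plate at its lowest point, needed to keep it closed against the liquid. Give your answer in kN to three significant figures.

P ≈ 31.2 kN

γ = 1.025 × 9.81 = 10.05525 kN/m³.
With the apex down, the centroid sits h/3 = 3.4/3 = 1.13333 m below the base (the top edge), so the centroid depth is h_c = 0.68 + 1.13333 = 1.81333 m.
A = ½ × 2.3 × 3.4 = 3.91 m².
Resultant F = γ·h_c·A = 10.05525 × 1.81333 × 3.91 = 71.2929 kN.
I_c = b·h³/36 = 2.3 × 3.4³/36 = 2.51109 m⁴.
Centre of pressure: y_p = y_c + I_c/(y_c·A) = 1.81333 + 2.51109/(1.81333 × 3.91) = 1.81333 + 0.354167 = 2.1675 m along the plane.
The resultant acts 1.13333 + 0.354167 = 1.4875 m (along the plate) below the hinge at the top edge, so the moment about the hinge is M = F × 1.4875 = 71.2929 × 1.4875 = 106.048 kN·m.
A normal force at the bottom, 3.4 m from the hinge, must supply this moment: P = 106.048/3.4 = 31.1906 kN.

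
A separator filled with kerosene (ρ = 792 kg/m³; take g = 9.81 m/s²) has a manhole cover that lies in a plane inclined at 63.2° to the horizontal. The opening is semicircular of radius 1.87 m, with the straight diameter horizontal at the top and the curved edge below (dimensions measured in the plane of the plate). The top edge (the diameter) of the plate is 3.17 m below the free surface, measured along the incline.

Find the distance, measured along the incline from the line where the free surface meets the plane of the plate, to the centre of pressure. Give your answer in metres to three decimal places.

y_p = 4.025 m

γ = ρg = 792 × 9.81 / 1000 = 7.76952 kN/m³.
Let θ = 63.2° be the plate's angle to the horizontal; measure y along the incline from where the plane meets the free surface. Vertical depth h = y·sinθ with sinθ = 0.892586.
The centroid of a semicircle lies 4r/(3π) = 0.793653 m from the diameter, here below the top edge, so y_c = 3.17 + 0.793653 = 3.96365 m and h_c = 3.96365 × 0.892586 = 3.5379 m.
A = πr²/2 = π × 1.87²/2 = 5.49292 m².
Resultant F = γ·h_c·A = 7.76952 × 3.5379 × 5.49292 = 150.988 kN.
I_c = (π/8 − 8/(9π))·r⁴ = 0.109757 × 1.87⁴ = 1.34214 m⁴.
Centre of pressure: y_p = y_c + I_c/(y_c·A) = 3.96365 + 1.34214/(3.96365 × 5.49292) = 3.96365 + 0.0616452 = 4.0253 m along the plane.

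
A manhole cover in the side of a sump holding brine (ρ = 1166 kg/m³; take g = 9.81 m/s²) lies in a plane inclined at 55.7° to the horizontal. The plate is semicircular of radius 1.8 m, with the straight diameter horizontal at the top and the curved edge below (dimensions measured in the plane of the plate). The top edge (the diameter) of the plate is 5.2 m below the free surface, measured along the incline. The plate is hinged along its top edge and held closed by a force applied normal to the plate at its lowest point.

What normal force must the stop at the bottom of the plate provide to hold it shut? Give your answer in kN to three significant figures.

P ≈ 128 kN

γ = ρg = 1166 × 9.81 / 1000 = 11.43846 kN/m³.
Let θ = 55.7° be the plate's angle to the horizontal; measure y along the incline from where the plane meets the free surface. Vertical depth h = y·sinθ with sinθ = 0.826098.
The centroid of a semicircle lies 4r/(3π) = 0.763944 m from the diameter, here below the top edge, so y_c = 5.2 + 0.763944 = 5.96394 m and h_c = 5.96394 × 0.826098 = 4.9268 m.
A = πr²/2 = π × 1.8²/2 = 5.08938 m².
Resultant F = γ·h_c·A = 11.43846 × 4.9268 × 5.08938 = 286.812 kN.
I_c = (π/8 − 8/(9π))·r⁴ = 0.109757 × 1.8⁴ = 1.15219 m⁴.
Centre of pressure: y_p = y_c + I_c/(y_c·A) = 5.96394 + 1.15219/(5.96394 × 5.08938) = 5.96394 + 0.03796 = 6.0019 m along the plane.
The resultant acts 0.763944 + 0.03796 = 0.801904 m (along the plate) below the hinge at the top edge, so the moment about the hinge is M = F × 0.801904 = 286.812 × 0.801904 = 229.996 kN·m.
A normal force at the bottom, 1.8 m from the hinge, must supply this moment: P = 229.996/1.8 = 127.776 kN.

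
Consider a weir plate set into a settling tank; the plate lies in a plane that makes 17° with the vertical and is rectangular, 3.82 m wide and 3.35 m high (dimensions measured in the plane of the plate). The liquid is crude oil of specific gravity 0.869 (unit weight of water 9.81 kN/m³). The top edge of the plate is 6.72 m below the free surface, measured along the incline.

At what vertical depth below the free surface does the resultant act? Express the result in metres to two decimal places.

γ = 0.869 × 9.81 = 8.52489 kN/m³.
The plate makes 17° with the vertical, i.e. θ = 90° − 17° = 73° to the horizontal. Measuring y along the incline from the free-surface line, vertical depth h = y·sinθ with sinθ = 0.956305.
The centroid lies 3.35/2 = 1.675 m below the top edge, so y_c = 6.72 + 1.675 = 8.395 m and h_c = 8.395 × 0.956305 = 8.02818 m.
A = 3.82 × 3.35 = 12.797 m².
Resultant F = γ·h_c·A = 8.52489 × 8.02818 × 12.797 = 875.818 kN.
I_c = b·h³/12 = 3.82 × 3.35³/12 = 11.9679 m⁴.
Centre of pressure: y_p = y_c + I_c/(y_c·A) = 8.395 + 11.9679/(8.395 × 12.797) = 8.395 + 0.111401 = 8.5064 m along the plane.
Vertically, h_p = y_p·sinθ = 8.5064 × 0.956305 = 8.13471 m.

h_p = 8.13 m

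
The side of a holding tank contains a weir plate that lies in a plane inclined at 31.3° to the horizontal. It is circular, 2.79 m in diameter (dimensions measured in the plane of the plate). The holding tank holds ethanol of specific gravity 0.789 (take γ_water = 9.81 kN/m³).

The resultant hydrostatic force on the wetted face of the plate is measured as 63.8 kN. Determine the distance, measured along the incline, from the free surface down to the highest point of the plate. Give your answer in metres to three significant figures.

y_top ≈ 1.20 m

γ = 0.789 × 9.81 = 7.74009 kN/m³.
A = π(1.395)² = 6.11362 m².
From F = γ·h_c·A, the centroid depth is h_c = 63.8/(7.74009 × 6.11362) = 1.34827 m.
Let θ = 31.3° be the plate's angle to the horizontal; measure y along the incline from where the plane meets the free surface. Vertical depth h = y·sinθ with sinθ = 0.519519.
Along the incline, y_c = h_c/sinθ = 1.34827/0.519519 = 2.59523 m.
The centroid is at the centre, 1.395 m below the top of the plate, so the highest point sits at y_top = 2.59523 − 1.395 = 1.20023 m along the incline.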